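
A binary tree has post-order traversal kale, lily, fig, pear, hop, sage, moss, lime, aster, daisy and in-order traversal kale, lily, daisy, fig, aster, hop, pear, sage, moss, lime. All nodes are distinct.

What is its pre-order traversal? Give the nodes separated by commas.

daisy, lily, kale, aster, fig, lime, moss, sage, hop, pear

The last element of post-order is the root; it splits in-order into left and right subtrees.
Root daisy: left subtree has 2 nodes {kale, lily}, right has 7 {fig, aster, hop, pear, sage, moss, lime}.
  Root lily: left subtree has 1 node {kale}, right has 0 { }.
  Root aster: left subtree has 1 node {fig}, right has 5 {hop, pear, sage, moss, lime}.
    Root lime: left subtree has 4 nodes {hop, pear, sage, moss}, right has 0 { }.
      Root moss: left subtree has 3 nodes {hop, pear, sage}, right has 0 { }.
        Root sage: left subtree has 2 nodes {hop, pear}, right has 0 { }.
          Root hop: left subtree has 0 nodes { }, right has 1 {pear}.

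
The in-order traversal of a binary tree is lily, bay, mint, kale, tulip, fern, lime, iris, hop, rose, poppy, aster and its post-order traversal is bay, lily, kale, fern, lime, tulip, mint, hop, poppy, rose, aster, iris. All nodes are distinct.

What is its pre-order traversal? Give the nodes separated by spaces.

The last element of post-order is the root; it splits in-order into left and right subtrees.
Root iris: left subtree has 7 nodes {lily, bay, mint, kale, tulip, fern, lime}, right has 4 {hop, rose, poppy, aster}.
  Root mint: left subtree has 2 nodes {lily, bay}, right has 4 {kale, tulip, fern, lime}.
    Root lily: left subtree has 0 nodes { }, right has 1 {bay}.
    Root tulip: left subtree has 1 node {kale}, right has 2 {fern, lime}.
      Root lime: left subtree has 1 node {fern}, right has 0 { }.
  Root aster: left subtree has 3 nodes {hop, rose, poppy}, right has 0 { }.
    Root rose: left subtree has 1 node {hop}, right has 1 {poppy}.

iris mint lily bay tulip kale lime fern aster rose hop poppy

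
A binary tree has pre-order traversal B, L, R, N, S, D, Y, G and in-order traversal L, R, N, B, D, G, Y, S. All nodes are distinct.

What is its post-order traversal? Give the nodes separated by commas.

The first element of pre-order is the root; it splits in-order into left and right subtrees.
Root B: left subtree has 3 nodes {L, R, N}, right has 4 {D, G, Y, S}.
  Root L: left subtree has 0 nodes { }, right has 2 {R, N}.
    Root R: left subtree has 0 nodes { }, right has 1 {N}.
  Root S: left subtree has 3 nodes {D, G, Y}, right has 0 { }.
    Root D: left subtree has 0 nodes { }, right has 2 {G, Y}.
      Root Y: left subtree has 1 node {G}, right has 0 { }.

N, R, L, G, Y, D, S, B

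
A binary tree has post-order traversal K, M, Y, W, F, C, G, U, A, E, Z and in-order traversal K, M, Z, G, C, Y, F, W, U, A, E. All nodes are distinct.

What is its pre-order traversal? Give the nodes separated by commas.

Z, M, K, E, A, U, G, C, F, Y, W

The last element of post-order is the root; it splits in-order into left and right subtrees.
Root Z: left subtree has 2 nodes {K, M}, right has 8 {G, C, Y, F, W, U, A, E}.
  Root M: left subtree has 1 node {K}, right has 0 { }.
  Root E: left subtree has 7 nodes {G, C, Y, F, W, U, A}, right has 0 { }.
    Root A: left subtree has 6 nodes {G, C, Y, F, W, U}, right has 0 { }.
      Root U: left subtree has 5 nodes {G, C, Y, F, W}, right has 0 { }.
        Root G: left subtree has 0 nodes { }, right has 4 {C, Y, F, W}.
          Root C: left subtree has 0 nodes { }, right has 3 {Y, F, W}.
            Root F: left subtree has 1 node {Y}, right has 1 {W}.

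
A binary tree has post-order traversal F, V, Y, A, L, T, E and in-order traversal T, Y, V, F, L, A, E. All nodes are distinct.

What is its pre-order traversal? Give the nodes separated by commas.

E, T, L, Y, V, F, A

The last element of post-order is the root; it splits in-order into left and right subtrees.
Root E: left subtree has 6 nodes {T, Y, V, F, L, A}, right has 0 { }.
  Root T: left subtree has 0 nodes { }, right has 5 {Y, V, F, L, A}.
    Root L: left subtree has 3 nodes {Y, V, F}, right has 1 {A}.
      Root Y: left subtree has 0 nodes { }, right has 2 {V, F}.
        Root V: left subtree has 0 nodes { }, right has 1 {F}.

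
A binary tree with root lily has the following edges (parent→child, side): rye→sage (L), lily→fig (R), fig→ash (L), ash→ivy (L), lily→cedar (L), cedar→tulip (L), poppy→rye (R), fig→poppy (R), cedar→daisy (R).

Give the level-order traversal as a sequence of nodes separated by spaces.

lily cedar fig tulip daisy ash poppy ivy rye sage

Level-order visits nodes level by level from the root, left to right within each level.
Level 0: lily
Level 1: cedar, fig
Level 2: tulip, daisy, ash, poppy
Level 3: ivy, rye
Level 4: sage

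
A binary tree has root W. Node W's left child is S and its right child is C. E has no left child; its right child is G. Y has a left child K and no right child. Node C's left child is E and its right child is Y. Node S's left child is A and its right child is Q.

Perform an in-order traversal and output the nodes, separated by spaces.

A S Q W E G C K Y

In-order visits the left subtree, then the node, then the right subtree.
At W: go left to S.
  At S: go left to A.
    A is a leaf — visit A.
  Visit S.
  At S: go right to Q.
    Q is a leaf — visit Q.
Visit W.
At W: go right to C.
  At C: go left to E.
    At E: no left child.
    Visit E.
    At E: go right to G.
      G is a leaf — visit G.
  Visit C.
  At C: go right to Y.
    At Y: go left to K.
      K is a leaf — visit K.
    Visit Y.
    At Y: no right child.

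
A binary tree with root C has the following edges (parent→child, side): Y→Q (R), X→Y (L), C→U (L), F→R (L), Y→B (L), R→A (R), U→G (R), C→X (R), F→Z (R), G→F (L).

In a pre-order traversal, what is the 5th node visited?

Pre-order visits the node, then its left subtree, then its right subtree.
Visit C.
At C: go left to U.
  Visit U.
  At U: no left child.
  At U: go right to G.
    Visit G.
    At G: go left to F.
      Visit F.
      At F: go left to R.
        Visit R.
        At R: no left child.
        At R: go right to A.
          A is a leaf — visit A.
      At F: go right to Z.
        Z is a leaf — visit Z.
    At G: no right child.
At C: go right to X.
  Visit X.
  At X: go left to Y.
    Visit Y.
    At Y: go left to B.
      B is a leaf — visit B.
    At Y: go right to Q.
      Q is a leaf — visit Q.
  At X: no right child.
Full pre-order sequence: C, U, G, F, R, A, Z, X, Y, B, Q.

R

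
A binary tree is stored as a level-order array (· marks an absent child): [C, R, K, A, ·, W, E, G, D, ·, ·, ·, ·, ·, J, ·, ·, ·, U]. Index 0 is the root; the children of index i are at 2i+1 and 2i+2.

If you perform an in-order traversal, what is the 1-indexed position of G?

1

In-order visits the left subtree, then the node, then the right subtree.
At C: go left to R.
  At R: go left to A.
    At A: go left to G.
      G is a leaf — visit G.
    Visit A.
    At A: go right to D.
      At D: no left child.
      Visit D.
      At D: go right to U.
        U is a leaf — visit U.
  Visit R.
  At R: no right child.
Visit C.
At C: go right to K.
  At K: go left to W.
    W is a leaf — visit W.
  Visit K.
  At K: go right to E.
    At E: no left child.
    Visit E.
    At E: go right to J.
      J is a leaf — visit J.
Full in-order sequence: G, A, D, U, R, C, W, K, E, J.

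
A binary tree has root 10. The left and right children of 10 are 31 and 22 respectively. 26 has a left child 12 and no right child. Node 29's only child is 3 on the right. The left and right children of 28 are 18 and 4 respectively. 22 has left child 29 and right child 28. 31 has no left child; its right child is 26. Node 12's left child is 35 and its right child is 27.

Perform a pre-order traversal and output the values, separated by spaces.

10 31 26 12 35 27 22 29 3 28 18 4

Pre-order visits the node, then its left subtree, then its right subtree.
Visit 10.
At 10: go left to 31.
  Visit 31.
  At 31: no left child.
  At 31: go right to 26.
    Visit 26.
    At 26: go left to 12.
      Visit 12.
      At 12: go left to 35.
        35 is a leaf — visit 35.
      At 12: go right to 27.
        27 is a leaf — visit 27.
    At 26: no right child.
At 10: go right to 22.
  Visit 22.
  At 22: go left to 29.
    Visit 29.
    At 29: no left child.
    At 29: go right to 3.
      3 is a leaf — visit 3.
  At 22: go right to 28.
    Visit 28.
    At 28: go left to 18.
      18 is a leaf — visit 18.
    At 28: go right to 4.
      4 is a leaf — visit 4.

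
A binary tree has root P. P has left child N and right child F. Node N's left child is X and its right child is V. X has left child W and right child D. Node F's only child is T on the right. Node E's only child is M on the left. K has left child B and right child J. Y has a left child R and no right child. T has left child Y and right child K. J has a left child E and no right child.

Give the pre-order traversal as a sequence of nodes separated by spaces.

Pre-order visits the node, then its left subtree, then its right subtree.
Visit P.
At P: go left to N.
  Visit N.
  At N: go left to X.
    Visit X.
    At X: go left to W.
      W is a leaf — visit W.
    At X: go right to D.
      D is a leaf — visit D.
  At N: go right to V.
    V is a leaf — visit V.
At P: go right to F.
  Visit F.
  At F: no left child.
  At F: go right to T.
    Visit T.
    At T: go left to Y.
      Visit Y.
      At Y: go left to R.
        R is a leaf — visit R.
      At Y: no right child.
    At T: go right to K.
      Visit K.
      At K: go left to B.
        B is a leaf — visit B.
      At K: go right to J.
        Visit J.
        At J: go left to E.
          Visit E.
          At E: go left to M.
            M is a leaf — visit M.
          At E: no right child.
        At J: no right child.

P N X W D V F T Y R K B J E M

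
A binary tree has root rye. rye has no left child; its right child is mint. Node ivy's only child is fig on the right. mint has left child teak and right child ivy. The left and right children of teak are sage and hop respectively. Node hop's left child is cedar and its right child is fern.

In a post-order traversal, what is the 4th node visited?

hop

Post-order visits the left subtree, then the right subtree, then the node.
At rye: no left child.
At rye: go right to mint.
  At mint: go left to teak.
    At teak: go left to sage.
      sage is a leaf — visit sage.
    At teak: go right to hop.
      At hop: go left to cedar.
        cedar is a leaf — visit cedar.
      At hop: go right to fern.
        fern is a leaf — visit fern.
      Visit hop.
    Visit teak.
  At mint: go right to ivy.
    At ivy: no left child.
    At ivy: go right to fig.
      fig is a leaf — visit fig.
    Visit ivy.
  Visit mint.
Visit rye.
Full post-order sequence: sage, cedar, fern, hop, teak, fig, ivy, mint, rye.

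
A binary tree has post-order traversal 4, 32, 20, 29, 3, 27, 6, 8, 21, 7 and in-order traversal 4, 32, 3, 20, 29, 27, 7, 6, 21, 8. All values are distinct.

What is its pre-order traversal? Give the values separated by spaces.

7 27 3 32 4 29 20 21 6 8

The last element of post-order is the root; it splits in-order into left and right subtrees.
Root 7: left subtree has 6 nodes {4, 32, 3, 20, 29, 27}, right has 3 {6, 21, 8}.
  Root 27: left subtree has 5 nodes {4, 32, 3, 20, 29}, right has 0 { }.
    Root 3: left subtree has 2 nodes {4, 32}, right has 2 {20, 29}.
      Root 32: left subtree has 1 node {4}, right has 0 { }.
      Root 29: left subtree has 1 node {20}, right has 0 { }.
  Root 21: left subtree has 1 node {6}, right has 1 {8}.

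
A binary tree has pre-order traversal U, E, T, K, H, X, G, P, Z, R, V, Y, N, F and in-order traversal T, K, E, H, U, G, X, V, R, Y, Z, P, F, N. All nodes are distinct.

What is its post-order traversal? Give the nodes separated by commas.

The first element of pre-order is the root; it splits in-order into left and right subtrees.
Root U: left subtree has 4 nodes {T, K, E, H}, right has 9 {G, X, V, R, Y, Z, P, F, N}.
  Root E: left subtree has 2 nodes {T, K}, right has 1 {H}.
    Root T: left subtree has 0 nodes { }, right has 1 {K}.
  Root X: left subtree has 1 node {G}, right has 7 {V, R, Y, Z, P, F, N}.
    Root P: left subtree has 4 nodes {V, R, Y, Z}, right has 2 {F, N}.
      Root Z: left subtree has 3 nodes {V, R, Y}, right has 0 { }.
        Root R: left subtree has 1 node {V}, right has 1 {Y}.
      Root N: left subtree has 1 node {F}, right has 0 { }.

K, T, H, E, G, V, Y, R, Z, F, N, P, X, U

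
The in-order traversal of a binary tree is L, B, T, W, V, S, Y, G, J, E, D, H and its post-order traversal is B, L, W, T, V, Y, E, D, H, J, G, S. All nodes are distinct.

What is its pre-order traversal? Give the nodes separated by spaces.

The last element of post-order is the root; it splits in-order into left and right subtrees.
Root S: left subtree has 5 nodes {L, B, T, W, V}, right has 6 {Y, G, J, E, D, H}.
  Root V: left subtree has 4 nodes {L, B, T, W}, right has 0 { }.
    Root T: left subtree has 2 nodes {L, B}, right has 1 {W}.
      Root L: left subtree has 0 nodes { }, right has 1 {B}.
  Root G: left subtree has 1 node {Y}, right has 4 {J, E, D, H}.
    Root J: left subtree has 0 nodes { }, right has 3 {E, D, H}.
      Root H: left subtree has 2 nodes {E, D}, right has 0 { }.
        Root D: left subtree has 1 node {E}, right has 0 { }.

S V T L B W G Y J H D E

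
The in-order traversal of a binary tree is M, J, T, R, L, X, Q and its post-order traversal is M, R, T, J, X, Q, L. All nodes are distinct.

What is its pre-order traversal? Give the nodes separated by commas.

L, J, M, T, R, Q, X

The last element of post-order is the root; it splits in-order into left and right subtrees.
Root L: left subtree has 4 nodes {M, J, T, R}, right has 2 {X, Q}.
  Root J: left subtree has 1 node {M}, right has 2 {T, R}.
    Root T: left subtree has 0 nodes { }, right has 1 {R}.
  Root Q: left subtree has 1 node {X}, right has 0 { }.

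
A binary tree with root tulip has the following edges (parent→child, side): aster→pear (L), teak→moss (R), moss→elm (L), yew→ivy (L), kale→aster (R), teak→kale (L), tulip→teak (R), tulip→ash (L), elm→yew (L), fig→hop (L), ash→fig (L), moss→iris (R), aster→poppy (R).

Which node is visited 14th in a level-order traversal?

ivy

Level-order visits nodes level by level from the root, left to right within each level.
Level 0: tulip
Level 1: ash, teak
Level 2: fig, kale, moss
Level 3: hop, aster, elm, iris
Level 4: pear, poppy, yew
Level 5: ivy
Full level-order sequence: tulip, ash, teak, fig, kale, moss, hop, aster, elm, iris, pear, poppy, yew, ivy.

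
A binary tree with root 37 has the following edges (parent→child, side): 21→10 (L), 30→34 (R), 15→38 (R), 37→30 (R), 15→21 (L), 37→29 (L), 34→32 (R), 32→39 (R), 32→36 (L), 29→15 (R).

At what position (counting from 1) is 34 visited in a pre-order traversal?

Pre-order visits the node, then its left subtree, then its right subtree.
Visit 37.
At 37: go left to 29.
  Visit 29.
  At 29: no left child.
  At 29: go right to 15.
    Visit 15.
    At 15: go left to 21.
      Visit 21.
      At 21: go left to 10.
        10 is a leaf — visit 10.
      At 21: no right child.
    At 15: go right to 38.
      38 is a leaf — visit 38.
At 37: go right to 30.
  Visit 30.
  At 30: no left child.
  At 30: go right to 34.
    Visit 34.
    At 34: no left child.
    At 34: go right to 32.
      Visit 32.
      At 32: go left to 36.
        36 is a leaf — visit 36.
      At 32: go right to 39.
        39 is a leaf — visit 39.
Full pre-order sequence: 37, 29, 15, 21, 10, 38, 30, 34, 32, 36, 39.

8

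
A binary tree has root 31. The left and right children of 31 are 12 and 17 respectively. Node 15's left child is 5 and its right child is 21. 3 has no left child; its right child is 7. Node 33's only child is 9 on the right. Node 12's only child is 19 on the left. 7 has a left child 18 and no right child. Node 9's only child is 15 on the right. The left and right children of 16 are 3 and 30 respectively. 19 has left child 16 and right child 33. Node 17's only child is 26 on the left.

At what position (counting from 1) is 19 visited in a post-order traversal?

11

Post-order visits the left subtree, then the right subtree, then the node.
At 31: go left to 12.
  At 12: go left to 19.
    At 19: go left to 16.
      At 16: go left to 3.
        At 3: no left child.
        At 3: go right to 7.
          At 7: go left to 18.
            18 is a leaf — visit 18.
          At 7: no right child.
          Visit 7.
        Visit 3.
      At 16: go right to 30.
        30 is a leaf — visit 30.
      Visit 16.
    At 19: go right to 33.
      At 33: no left child.
      At 33: go right to 9.
        At 9: no left child.
        At 9: go right to 15.
          At 15: go left to 5.
            5 is a leaf — visit 5.
          At 15: go right to 21.
            21 is a leaf — visit 21.
          Visit 15.
        Visit 9.
      Visit 33.
    Visit 19.
  At 12: no right child.
  Visit 12.
At 31: go right to 17.
  At 17: go left to 26.
    26 is a leaf — visit 26.
  At 17: no right child.
  Visit 17.
Visit 31.
Full post-order sequence: 18, 7, 3, 30, 16, 5, 21, 15, 9, 33, 19, 12, 26, 17, 31.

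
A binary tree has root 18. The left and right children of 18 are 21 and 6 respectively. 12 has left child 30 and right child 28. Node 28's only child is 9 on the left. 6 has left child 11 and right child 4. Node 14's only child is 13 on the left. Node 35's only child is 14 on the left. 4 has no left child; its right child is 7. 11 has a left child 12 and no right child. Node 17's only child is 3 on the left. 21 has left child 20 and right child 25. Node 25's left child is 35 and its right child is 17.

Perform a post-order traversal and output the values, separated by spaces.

Post-order visits the left subtree, then the right subtree, then the node.
At 18: go left to 21.
  At 21: go left to 20.
    20 is a leaf — visit 20.
  At 21: go right to 25.
    At 25: go left to 35.
      At 35: go left to 14.
        At 14: go left to 13.
          13 is a leaf — visit 13.
        At 14: no right child.
        Visit 14.
      At 35: no right child.
      Visit 35.
    At 25: go right to 17.
      At 17: go left to 3.
        3 is a leaf — visit 3.
      At 17: no right child.
      Visit 17.
    Visit 25.
  Visit 21.
At 18: go right to 6.
  At 6: go left to 11.
    At 11: go left to 12.
      At 12: go left to 30.
        30 is a leaf — visit 30.
      At 12: go right to 28.
        At 28: go left to 9.
          9 is a leaf — visit 9.
        At 28: no right child.
        Visit 28.
      Visit 12.
    At 11: no right child.
    Visit 11.
  At 6: go right to 4.
    At 4: no left child.
    At 4: go right to 7.
      7 is a leaf — visit 7.
    Visit 4.
  Visit 6.
Visit 18.

20 13 14 35 3 17 25 21 30 9 28 12 11 7 4 6 18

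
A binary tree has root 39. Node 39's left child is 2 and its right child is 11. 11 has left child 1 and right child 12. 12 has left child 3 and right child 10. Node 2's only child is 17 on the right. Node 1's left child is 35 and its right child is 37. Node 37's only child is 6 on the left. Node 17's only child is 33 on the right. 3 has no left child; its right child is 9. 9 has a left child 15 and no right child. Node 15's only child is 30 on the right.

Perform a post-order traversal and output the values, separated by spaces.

Post-order visits the left subtree, then the right subtree, then the node.
At 39: go left to 2.
  At 2: no left child.
  At 2: go right to 17.
    At 17: no left child.
    At 17: go right to 33.
      33 is a leaf — visit 33.
    Visit 17.
  Visit 2.
At 39: go right to 11.
  At 11: go left to 1.
    At 1: go left to 35.
      35 is a leaf — visit 35.
    At 1: go right to 37.
      At 37: go left to 6.
        6 is a leaf — visit 6.
      At 37: no right child.
      Visit 37.
    Visit 1.
  At 11: go right to 12.
    At 12: go left to 3.
      At 3: no left child.
      At 3: go right to 9.
        At 9: go left to 15.
          At 15: no left child.
          At 15: go right to 30.
            30 is a leaf — visit 30.
          Visit 15.
        At 9: no right child.
        Visit 9.
      Visit 3.
    At 12: go right to 10.
      10 is a leaf — visit 10.
    Visit 12.
  Visit 11.
Visit 39.

33 17 2 35 6 37 1 30 15 9 3 10 12 11 39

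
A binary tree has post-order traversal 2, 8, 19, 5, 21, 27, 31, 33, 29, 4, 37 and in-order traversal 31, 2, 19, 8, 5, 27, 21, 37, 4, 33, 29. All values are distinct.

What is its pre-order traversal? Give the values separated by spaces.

The last element of post-order is the root; it splits in-order into left and right subtrees.
Root 37: left subtree has 7 nodes {31, 2, 19, 8, 5, 27, 21}, right has 3 {4, 33, 29}.
  Root 31: left subtree has 0 nodes { }, right has 6 {2, 19, 8, 5, 27, 21}.
    Root 27: left subtree has 4 nodes {2, 19, 8, 5}, right has 1 {21}.
      Root 5: left subtree has 3 nodes {2, 19, 8}, right has 0 { }.
        Root 19: left subtree has 1 node {2}, right has 1 {8}.
  Root 4: left subtree has 0 nodes { }, right has 2 {33, 29}.
    Root 29: left subtree has 1 node {33}, right has 0 { }.

37 31 27 5 19 2 8 21 4 29 33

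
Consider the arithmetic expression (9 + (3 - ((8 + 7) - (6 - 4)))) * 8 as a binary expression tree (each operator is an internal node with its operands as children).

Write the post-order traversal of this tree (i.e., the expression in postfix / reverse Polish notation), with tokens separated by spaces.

Post-order on an expression tree gives postfix notation: for each operator, emit left operand, right operand, then the operator.

9 3 8 7 + 6 4 - - - + 8 *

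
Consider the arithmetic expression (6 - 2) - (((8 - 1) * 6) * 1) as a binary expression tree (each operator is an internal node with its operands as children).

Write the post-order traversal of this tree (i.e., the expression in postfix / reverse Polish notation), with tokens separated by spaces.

6 2 - 8 1 - 6 * 1 * -

Post-order on an expression tree gives postfix notation: for each operator, emit left operand, right operand, then the operator.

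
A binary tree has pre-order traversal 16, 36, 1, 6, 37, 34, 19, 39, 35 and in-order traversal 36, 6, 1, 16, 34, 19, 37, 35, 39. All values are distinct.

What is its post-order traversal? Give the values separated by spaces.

6 1 36 19 34 35 39 37 16

The first element of pre-order is the root; it splits in-order into left and right subtrees.
Root 16: left subtree has 3 nodes {36, 6, 1}, right has 5 {34, 19, 37, 35, 39}.
  Root 36: left subtree has 0 nodes { }, right has 2 {6, 1}.
    Root 1: left subtree has 1 node {6}, right has 0 { }.
  Root 37: left subtree has 2 nodes {34, 19}, right has 2 {35, 39}.
    Root 34: left subtree has 0 nodes { }, right has 1 {19}.
    Root 39: left subtree has 1 node {35}, right has 0 { }.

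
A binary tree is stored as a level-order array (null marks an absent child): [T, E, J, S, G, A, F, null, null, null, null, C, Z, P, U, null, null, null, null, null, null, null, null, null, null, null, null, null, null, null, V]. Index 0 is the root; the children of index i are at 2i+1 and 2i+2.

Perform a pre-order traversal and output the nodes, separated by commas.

Pre-order visits the node, then its left subtree, then its right subtree.
Visit T.
At T: go left to E.
  Visit E.
  At E: go left to S.
    S is a leaf — visit S.
  At E: go right to G.
    G is a leaf — visit G.
At T: go right to J.
  Visit J.
  At J: go left to A.
    Visit A.
    At A: go left to C.
      C is a leaf — visit C.
    At A: go right to Z.
      Z is a leaf — visit Z.
  At J: go right to F.
    Visit F.
    At F: go left to P.
      P is a leaf — visit P.
    At F: go right to U.
      Visit U.
      At U: no left child.
      At U: go right to V.
        V is a leaf — visit V.

T, E, S, G, J, A, C, Z, F, P, U, V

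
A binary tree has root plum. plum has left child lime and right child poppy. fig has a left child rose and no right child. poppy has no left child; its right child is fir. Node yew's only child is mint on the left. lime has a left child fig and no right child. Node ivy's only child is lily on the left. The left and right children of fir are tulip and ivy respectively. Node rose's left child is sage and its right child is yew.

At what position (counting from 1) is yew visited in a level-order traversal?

10

Level-order visits nodes level by level from the root, left to right within each level.
Level 0: plum
Level 1: lime, poppy
Level 2: fig, fir
Level 3: rose, tulip, ivy
Level 4: sage, yew, lily
Level 5: mint
Full level-order sequence: plum, lime, poppy, fig, fir, rose, tulip, ivy, sage, yew, lily, mint.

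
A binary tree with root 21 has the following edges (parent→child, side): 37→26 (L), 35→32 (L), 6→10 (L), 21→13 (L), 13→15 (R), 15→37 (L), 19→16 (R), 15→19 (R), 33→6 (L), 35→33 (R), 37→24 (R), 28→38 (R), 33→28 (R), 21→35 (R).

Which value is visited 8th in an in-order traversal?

21

In-order visits the left subtree, then the node, then the right subtree.
At 21: go left to 13.
  At 13: no left child.
  Visit 13.
  At 13: go right to 15.
    At 15: go left to 37.
      At 37: go left to 26.
        26 is a leaf — visit 26.
      Visit 37.
      At 37: go right to 24.
        24 is a leaf — visit 24.
    Visit 15.
    At 15: go right to 19.
      At 19: no left child.
      Visit 19.
      At 19: go right to 16.
        16 is a leaf — visit 16.
Visit 21.
At 21: go right to 35.
  At 35: go left to 32.
    32 is a leaf — visit 32.
  Visit 35.
  At 35: go right to 33.
    At 33: go left to 6.
      At 6: go left to 10.
        10 is a leaf — visit 10.
      Visit 6.
      At 6: no right child.
    Visit 33.
    At 33: go right to 28.
      At 28: no left child.
      Visit 28.
      At 28: go right to 38.
        38 is a leaf — visit 38.
Full in-order sequence: 13, 26, 37, 24, 15, 19, 16, 21, 32, 35, 10, 6, 33, 28, 38.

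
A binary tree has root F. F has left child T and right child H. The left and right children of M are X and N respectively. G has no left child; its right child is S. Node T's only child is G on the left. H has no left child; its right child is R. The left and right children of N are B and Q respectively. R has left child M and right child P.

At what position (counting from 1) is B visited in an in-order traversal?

In-order visits the left subtree, then the node, then the right subtree.
At F: go left to T.
  At T: go left to G.
    At G: no left child.
    Visit G.
    At G: go right to S.
      S is a leaf — visit S.
  Visit T.
  At T: no right child.
Visit F.
At F: go right to H.
  At H: no left child.
  Visit H.
  At H: go right to R.
    At R: go left to M.
      At M: go left to X.
        X is a leaf — visit X.
      Visit M.
      At M: go right to N.
        At N: go left to B.
          B is a leaf — visit B.
        Visit N.
        At N: go right to Q.
          Q is a leaf — visit Q.
    Visit R.
    At R: go right to P.
      P is a leaf — visit P.
Full in-order sequence: G, S, T, F, H, X, M, B, N, Q, R, P.

8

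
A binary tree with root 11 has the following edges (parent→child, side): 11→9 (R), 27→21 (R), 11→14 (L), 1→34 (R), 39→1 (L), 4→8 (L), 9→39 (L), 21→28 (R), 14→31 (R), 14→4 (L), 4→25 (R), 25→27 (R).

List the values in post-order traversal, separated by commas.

8, 28, 21, 27, 25, 4, 31, 14, 34, 1, 39, 9, 11

Post-order visits the left subtree, then the right subtree, then the node.
At 11: go left to 14.
  At 14: go left to 4.
    At 4: go left to 8.
      8 is a leaf — visit 8.
    At 4: go right to 25.
      At 25: no left child.
      At 25: go right to 27.
        At 27: no left child.
        At 27: go right to 21.
          At 21: no left child.
          At 21: go right to 28.
            28 is a leaf — visit 28.
          Visit 21.
        Visit 27.
      Visit 25.
    Visit 4.
  At 14: go right to 31.
    31 is a leaf — visit 31.
  Visit 14.
At 11: go right to 9.
  At 9: go left to 39.
    At 39: go left to 1.
      At 1: no left child.
      At 1: go right to 34.
        34 is a leaf — visit 34.
      Visit 1.
    At 39: no right child.
    Visit 39.
  At 9: no right child.
  Visit 9.
Visit 11.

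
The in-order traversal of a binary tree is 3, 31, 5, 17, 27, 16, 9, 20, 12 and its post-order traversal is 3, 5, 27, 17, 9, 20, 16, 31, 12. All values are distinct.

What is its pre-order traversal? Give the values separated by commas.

The last element of post-order is the root; it splits in-order into left and right subtrees.
Root 12: left subtree has 8 nodes {3, 31, 5, 17, 27, 16, 9, 20}, right has 0 { }.
  Root 31: left subtree has 1 node {3}, right has 6 {5, 17, 27, 16, 9, 20}.
    Root 16: left subtree has 3 nodes {5, 17, 27}, right has 2 {9, 20}.
      Root 17: left subtree has 1 node {5}, right has 1 {27}.
      Root 20: left subtree has 1 node {9}, right has 0 { }.

12, 31, 3, 16, 17, 5, 27, 20, 9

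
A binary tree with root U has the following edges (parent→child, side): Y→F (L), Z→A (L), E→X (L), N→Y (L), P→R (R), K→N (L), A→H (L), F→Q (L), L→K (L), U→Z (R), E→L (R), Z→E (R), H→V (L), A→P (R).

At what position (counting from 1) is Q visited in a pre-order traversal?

15

Pre-order visits the node, then its left subtree, then its right subtree.
Visit U.
At U: no left child.
At U: go right to Z.
  Visit Z.
  At Z: go left to A.
    Visit A.
    At A: go left to H.
      Visit H.
      At H: go left to V.
        V is a leaf — visit V.
      At H: no right child.
    At A: go right to P.
      Visit P.
      At P: no left child.
      At P: go right to R.
        R is a leaf — visit R.
  At Z: go right to E.
    Visit E.
    At E: go left to X.
      X is a leaf — visit X.
    At E: go right to L.
      Visit L.
      At L: go left to K.
        Visit K.
        At K: go left to N.
          Visit N.
          At N: go left to Y.
            Visit Y.
            At Y: go left to F.
              Visit F.
              At F: go left to Q.
                Q is a leaf — visit Q.
              At F: no right child.
            At Y: no right child.
          At N: no right child.
        At K: no right child.
      At L: no right child.
Full pre-order sequence: U, Z, A, H, V, P, R, E, X, L, K, N, Y, F, Q.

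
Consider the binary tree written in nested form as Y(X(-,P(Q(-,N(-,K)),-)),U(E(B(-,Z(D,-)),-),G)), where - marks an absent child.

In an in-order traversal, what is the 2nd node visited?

In-order visits the left subtree, then the node, then the right subtree.
At Y: go left to X.
  At X: no left child.
  Visit X.
  At X: go right to P.
    At P: go left to Q.
      At Q: no left child.
      Visit Q.
      At Q: go right to N.
        At N: no left child.
        Visit N.
        At N: go right to K.
          K is a leaf — visit K.
    Visit P.
    At P: no right child.
Visit Y.
At Y: go right to U.
  At U: go left to E.
    At E: go left to B.
      At B: no left child.
      Visit B.
      At B: go right to Z.
        At Z: go left to D.
          D is a leaf — visit D.
        Visit Z.
        At Z: no right child.
    Visit E.
    At E: no right child.
  Visit U.
  At U: go right to G.
    G is a leaf — visit G.
Full in-order sequence: X, Q, N, K, P, Y, B, D, Z, E, U, G.

Q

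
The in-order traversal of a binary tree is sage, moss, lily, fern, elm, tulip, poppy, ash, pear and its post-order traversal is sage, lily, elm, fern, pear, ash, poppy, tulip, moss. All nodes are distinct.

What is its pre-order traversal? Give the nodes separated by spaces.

moss sage tulip fern lily elm poppy ash pear

The last element of post-order is the root; it splits in-order into left and right subtrees.
Root moss: left subtree has 1 node {sage}, right has 7 {lily, fern, elm, tulip, poppy, ash, pear}.
  Root tulip: left subtree has 3 nodes {lily, fern, elm}, right has 3 {poppy, ash, pear}.
    Root fern: left subtree has 1 node {lily}, right has 1 {elm}.
    Root poppy: left subtree has 0 nodes { }, right has 2 {ash, pear}.
      Root ash: left subtree has 0 nodes { }, right has 1 {pear}.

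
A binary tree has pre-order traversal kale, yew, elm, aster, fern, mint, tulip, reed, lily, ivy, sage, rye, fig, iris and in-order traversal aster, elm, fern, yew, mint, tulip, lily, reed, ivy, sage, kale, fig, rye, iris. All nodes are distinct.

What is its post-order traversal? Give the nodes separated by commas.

The first element of pre-order is the root; it splits in-order into left and right subtrees.
Root kale: left subtree has 10 nodes {aster, elm, fern, yew, mint, tulip, lily, reed, ivy, sage}, right has 3 {fig, rye, iris}.
  Root yew: left subtree has 3 nodes {aster, elm, fern}, right has 6 {mint, tulip, lily, reed, ivy, sage}.
    Root elm: left subtree has 1 node {aster}, right has 1 {fern}.
    Root mint: left subtree has 0 nodes { }, right has 5 {tulip, lily, reed, ivy, sage}.
      Root tulip: left subtree has 0 nodes { }, right has 4 {lily, reed, ivy, sage}.
        Root reed: left subtree has 1 node {lily}, right has 2 {ivy, sage}.
          Root ivy: left subtree has 0 nodes { }, right has 1 {sage}.
  Root rye: left subtree has 1 node {fig}, right has 1 {iris}.

aster, fern, elm, lily, sage, ivy, reed, tulip, mint, yew, fig, iris, rye, kale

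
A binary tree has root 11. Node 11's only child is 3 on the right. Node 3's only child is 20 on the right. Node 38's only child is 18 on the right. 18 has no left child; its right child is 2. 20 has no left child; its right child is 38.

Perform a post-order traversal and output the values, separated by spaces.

Post-order visits the left subtree, then the right subtree, then the node.
At 11: no left child.
At 11: go right to 3.
  At 3: no left child.
  At 3: go right to 20.
    At 20: no left child.
    At 20: go right to 38.
      At 38: no left child.
      At 38: go right to 18.
        At 18: no left child.
        At 18: go right to 2.
          2 is a leaf — visit 2.
        Visit 18.
      Visit 38.
    Visit 20.
  Visit 3.
Visit 11.

2 18 38 20 3 11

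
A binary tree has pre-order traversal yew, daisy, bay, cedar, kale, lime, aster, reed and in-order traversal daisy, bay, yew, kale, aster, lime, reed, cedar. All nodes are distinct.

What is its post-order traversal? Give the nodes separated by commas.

bay, daisy, aster, reed, lime, kale, cedar, yew

The first element of pre-order is the root; it splits in-order into left and right subtrees.
Root yew: left subtree has 2 nodes {daisy, bay}, right has 5 {kale, aster, lime, reed, cedar}.
  Root daisy: left subtree has 0 nodes { }, right has 1 {bay}.
  Root cedar: left subtree has 4 nodes {kale, aster, lime, reed}, right has 0 { }.
    Root kale: left subtree has 0 nodes { }, right has 3 {aster, lime, reed}.
      Root lime: left subtree has 1 node {aster}, right has 1 {reed}.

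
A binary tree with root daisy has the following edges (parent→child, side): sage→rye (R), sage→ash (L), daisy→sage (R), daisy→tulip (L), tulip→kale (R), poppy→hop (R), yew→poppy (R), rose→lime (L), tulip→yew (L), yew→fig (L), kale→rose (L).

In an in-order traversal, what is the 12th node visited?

In-order visits the left subtree, then the node, then the right subtree.
At daisy: go left to tulip.
  At tulip: go left to yew.
    At yew: go left to fig.
      fig is a leaf — visit fig.
    Visit yew.
    At yew: go right to poppy.
      At poppy: no left child.
      Visit poppy.
      At poppy: go right to hop.
        hop is a leaf — visit hop.
  Visit tulip.
  At tulip: go right to kale.
    At kale: go left to rose.
      At rose: go left to lime.
        lime is a leaf — visit lime.
      Visit rose.
      At rose: no right child.
    Visit kale.
    At kale: no right child.
Visit daisy.
At daisy: go right to sage.
  At sage: go left to ash.
    ash is a leaf — visit ash.
  Visit sage.
  At sage: go right to rye.
    rye is a leaf — visit rye.
Full in-order sequence: fig, yew, poppy, hop, tulip, lime, rose, kale, daisy, ash, sage, rye.

rye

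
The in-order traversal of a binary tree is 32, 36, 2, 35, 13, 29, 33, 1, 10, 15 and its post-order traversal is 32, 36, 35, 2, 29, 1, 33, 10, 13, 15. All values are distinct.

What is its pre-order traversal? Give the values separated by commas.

The last element of post-order is the root; it splits in-order into left and right subtrees.
Root 15: left subtree has 9 nodes {32, 36, 2, 35, 13, 29, 33, 1, 10}, right has 0 { }.
  Root 13: left subtree has 4 nodes {32, 36, 2, 35}, right has 4 {29, 33, 1, 10}.
    Root 2: left subtree has 2 nodes {32, 36}, right has 1 {35}.
      Root 36: left subtree has 1 node {32}, right has 0 { }.
    Root 10: left subtree has 3 nodes {29, 33, 1}, right has 0 { }.
      Root 33: left subtree has 1 node {29}, right has 1 {1}.

15, 13, 2, 36, 32, 35, 10, 33, 29, 1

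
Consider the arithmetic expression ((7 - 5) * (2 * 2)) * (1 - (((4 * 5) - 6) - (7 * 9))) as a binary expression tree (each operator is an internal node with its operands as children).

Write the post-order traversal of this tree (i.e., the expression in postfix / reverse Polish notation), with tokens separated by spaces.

Post-order on an expression tree gives postfix notation: for each operator, emit left operand, right operand, then the operator.

7 5 - 2 2 * * 1 4 5 * 6 - 7 9 * - - *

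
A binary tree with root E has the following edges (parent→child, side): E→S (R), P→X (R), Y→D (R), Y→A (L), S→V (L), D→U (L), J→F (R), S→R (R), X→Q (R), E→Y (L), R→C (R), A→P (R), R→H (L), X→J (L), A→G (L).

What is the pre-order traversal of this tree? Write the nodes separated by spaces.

Pre-order visits the node, then its left subtree, then its right subtree.
Visit E.
At E: go left to Y.
  Visit Y.
  At Y: go left to A.
    Visit A.
    At A: go left to G.
      G is a leaf — visit G.
    At A: go right to P.
      Visit P.
      At P: no left child.
      At P: go right to X.
        Visit X.
        At X: go left to J.
          Visit J.
          At J: no left child.
          At J: go right to F.
            F is a leaf — visit F.
        At X: go right to Q.
          Q is a leaf — visit Q.
  At Y: go right to D.
    Visit D.
    At D: go left to U.
      U is a leaf — visit U.
    At D: no right child.
At E: go right to S.
  Visit S.
  At S: go left to V.
    V is a leaf — visit V.
  At S: go right to R.
    Visit R.
    At R: go left to H.
      H is a leaf — visit H.
    At R: go right to C.
      C is a leaf — visit C.

E Y A G P X J F Q D U S V R H C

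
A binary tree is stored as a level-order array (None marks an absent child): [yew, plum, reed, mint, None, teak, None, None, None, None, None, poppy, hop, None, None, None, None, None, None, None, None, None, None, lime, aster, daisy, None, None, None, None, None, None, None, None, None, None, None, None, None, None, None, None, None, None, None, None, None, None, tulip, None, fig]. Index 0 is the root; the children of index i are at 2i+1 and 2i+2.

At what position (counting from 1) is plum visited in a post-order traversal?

2

Post-order visits the left subtree, then the right subtree, then the node.
At yew: go left to plum.
  At plum: go left to mint.
    mint is a leaf — visit mint.
  At plum: no right child.
  Visit plum.
At yew: go right to reed.
  At reed: go left to teak.
    At teak: go left to poppy.
      At poppy: go left to lime.
        At lime: no left child.
        At lime: go right to tulip.
          tulip is a leaf — visit tulip.
        Visit lime.
      At poppy: go right to aster.
        At aster: no left child.
        At aster: go right to fig.
          fig is a leaf — visit fig.
        Visit aster.
      Visit poppy.
    At teak: go right to hop.
      At hop: go left to daisy.
        daisy is a leaf — visit daisy.
      At hop: no right child.
      Visit hop.
    Visit teak.
  At reed: no right child.
  Visit reed.
Visit yew.
Full post-order sequence: mint, plum, tulip, lime, fig, aster, poppy, daisy, hop, teak, reed, yew.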